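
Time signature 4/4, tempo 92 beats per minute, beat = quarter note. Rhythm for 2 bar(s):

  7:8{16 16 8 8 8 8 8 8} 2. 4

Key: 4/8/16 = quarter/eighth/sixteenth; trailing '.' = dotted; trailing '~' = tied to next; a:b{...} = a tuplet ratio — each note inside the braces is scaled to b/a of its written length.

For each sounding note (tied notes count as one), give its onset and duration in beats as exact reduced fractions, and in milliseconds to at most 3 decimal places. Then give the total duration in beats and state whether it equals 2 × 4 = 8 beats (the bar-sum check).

1) 0.0ms=0b +186.335ms=2/7b
2) 186.335ms=2/7b +186.335ms=2/7b
3) 372.671ms=4/7b +372.671ms=4/7b
4) 745.342ms=8/7b +372.671ms=4/7b
5) 1118.012ms=12/7b +372.671ms=4/7b
6) 1490.683ms=16/7b +372.671ms=4/7b
7) 1863.354ms=20/7b +372.671ms=4/7b
8) 2236.025ms=24/7b +372.671ms=4/7b
9) 2608.696ms=4b +1956.522ms=3b
10) 4565.217ms=7b +652.174ms=1b
Σ=8b of 8 (92bpm 4/4) — PASS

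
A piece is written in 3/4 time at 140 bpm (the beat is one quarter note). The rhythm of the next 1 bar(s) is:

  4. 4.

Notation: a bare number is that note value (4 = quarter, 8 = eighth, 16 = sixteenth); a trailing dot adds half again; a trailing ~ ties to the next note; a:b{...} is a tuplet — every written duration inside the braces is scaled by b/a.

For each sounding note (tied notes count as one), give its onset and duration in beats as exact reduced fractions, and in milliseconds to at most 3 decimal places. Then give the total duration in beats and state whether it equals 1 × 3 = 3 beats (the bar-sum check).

1) 0.0ms=0b +642.857ms=3/2b
2) 642.857ms=3/2b +642.857ms=3/2b
Σ=3b of 3 (140bpm 3/4) — PASS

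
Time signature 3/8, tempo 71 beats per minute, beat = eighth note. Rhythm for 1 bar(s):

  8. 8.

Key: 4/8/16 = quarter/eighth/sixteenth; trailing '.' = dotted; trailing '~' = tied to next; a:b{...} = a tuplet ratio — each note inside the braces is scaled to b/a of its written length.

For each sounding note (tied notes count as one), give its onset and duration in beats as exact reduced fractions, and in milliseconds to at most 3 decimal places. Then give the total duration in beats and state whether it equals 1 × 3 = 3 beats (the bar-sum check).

1) 0.0ms=0b +1267.606ms=3/2b
2) 1267.606ms=3/2b +1267.606ms=3/2b
Σ=3b of 3 (71bpm 3/8) — PASS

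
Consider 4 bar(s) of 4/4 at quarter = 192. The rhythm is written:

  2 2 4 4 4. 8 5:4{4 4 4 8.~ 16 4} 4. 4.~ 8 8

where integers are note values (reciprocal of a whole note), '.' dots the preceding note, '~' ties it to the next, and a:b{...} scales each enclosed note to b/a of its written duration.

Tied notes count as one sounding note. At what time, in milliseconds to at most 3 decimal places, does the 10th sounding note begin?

1. 0.0ms @ 0 + 625.0ms (2)
2. 625.0ms @ 2 + 625.0ms (2)
3. 1250.0ms @ 4 + 312.5ms (1)
4. 1562.5ms @ 5 + 312.5ms (1)
5. 1875.0ms @ 6 + 468.75ms (3/2)
6. 2343.75ms @ 15/2 + 156.25ms (1/2)
7. 2500.0ms @ 8 + 250.0ms (4/5)
8. 2750.0ms @ 44/5 + 250.0ms (4/5)
9. 3000.0ms @ 48/5 + 250.0ms (4/5)
10. 3250.0ms @ 52/5 + 250.0ms (4/5)
11. 3500.0ms @ 56/5 + 250.0ms (4/5)
12. 3750.0ms @ 12 + 468.75ms (3/2)
13. 4218.75ms @ 27/2 + 625.0ms (2)
14. 4843.75ms @ 31/2 + 156.25ms (1/2)

note 10 onset = 52/5b = 3250.0ms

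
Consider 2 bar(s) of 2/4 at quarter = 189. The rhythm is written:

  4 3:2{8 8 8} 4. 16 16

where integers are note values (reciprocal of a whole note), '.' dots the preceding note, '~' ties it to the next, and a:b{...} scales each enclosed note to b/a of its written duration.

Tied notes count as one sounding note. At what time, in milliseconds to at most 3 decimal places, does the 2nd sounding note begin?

1. 0.0ms @ 0 + 317.46ms (1)
2. 317.46ms @ 1 + 105.82ms (1/3)
3. 423.28ms @ 4/3 + 105.82ms (1/3)
4. 529.101ms @ 5/3 + 105.82ms (1/3)
5. 634.921ms @ 2 + 476.19ms (3/2)
6. 1111.111ms @ 7/2 + 79.365ms (1/4)
7. 1190.476ms @ 15/4 + 79.365ms (1/4)

note 2 onset = 1b = 317.46ms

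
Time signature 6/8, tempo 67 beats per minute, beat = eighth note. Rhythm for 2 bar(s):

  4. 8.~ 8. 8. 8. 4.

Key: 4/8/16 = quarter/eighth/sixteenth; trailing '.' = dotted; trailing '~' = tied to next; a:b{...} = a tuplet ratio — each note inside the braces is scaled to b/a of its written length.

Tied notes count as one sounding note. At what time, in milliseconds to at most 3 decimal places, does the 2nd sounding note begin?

note 2 onset = 3b = 2686.567ms

1. 0.0ms @ 0 + 2686.567ms (3)
2. 2686.567ms @ 3 + 2686.567ms (3)
3. 5373.134ms @ 6 + 1343.284ms (3/2)
4. 6716.418ms @ 15/2 + 1343.284ms (3/2)
5. 8059.701ms @ 9 + 2686.567ms (3)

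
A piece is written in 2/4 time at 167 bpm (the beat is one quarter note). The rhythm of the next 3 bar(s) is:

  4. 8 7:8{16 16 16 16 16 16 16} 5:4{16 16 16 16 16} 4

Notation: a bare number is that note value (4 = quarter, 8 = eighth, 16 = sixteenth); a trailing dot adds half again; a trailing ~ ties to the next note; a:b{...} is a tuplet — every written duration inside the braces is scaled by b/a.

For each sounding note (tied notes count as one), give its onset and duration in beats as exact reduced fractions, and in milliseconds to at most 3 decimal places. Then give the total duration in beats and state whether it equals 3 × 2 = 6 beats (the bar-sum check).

1) 0.0ms=0b +538.922ms=3/2b
2) 538.922ms=3/2b +179.641ms=1/2b
3) 718.563ms=2b +102.652ms=2/7b
4) 821.215ms=16/7b +102.652ms=2/7b
5) 923.867ms=18/7b +102.652ms=2/7b
6) 1026.518ms=20/7b +102.652ms=2/7b
7) 1129.17ms=22/7b +102.652ms=2/7b
8) 1231.822ms=24/7b +102.652ms=2/7b
9) 1334.474ms=26/7b +102.652ms=2/7b
10) 1437.126ms=4b +71.856ms=1/5b
11) 1508.982ms=21/5b +71.856ms=1/5b
12) 1580.838ms=22/5b +71.856ms=1/5b
13) 1652.695ms=23/5b +71.856ms=1/5b
14) 1724.551ms=24/5b +71.856ms=1/5b
15) 1796.407ms=5b +359.281ms=1b
Σ=6b of 6 (167bpm 2/4) — PASS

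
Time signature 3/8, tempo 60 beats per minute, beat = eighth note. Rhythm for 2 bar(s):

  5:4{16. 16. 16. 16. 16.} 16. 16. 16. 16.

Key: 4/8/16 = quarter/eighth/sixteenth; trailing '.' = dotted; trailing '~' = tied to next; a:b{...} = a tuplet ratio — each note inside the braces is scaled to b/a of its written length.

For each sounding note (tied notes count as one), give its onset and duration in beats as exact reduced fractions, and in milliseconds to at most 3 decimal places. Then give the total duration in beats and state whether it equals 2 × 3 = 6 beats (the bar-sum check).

1) 0.0ms=0b +600.0ms=3/5b
2) 600.0ms=3/5b +600.0ms=3/5b
3) 1200.0ms=6/5b +600.0ms=3/5b
4) 1800.0ms=9/5b +600.0ms=3/5b
5) 2400.0ms=12/5b +600.0ms=3/5b
6) 3000.0ms=3b +750.0ms=3/4b
7) 3750.0ms=15/4b +750.0ms=3/4b
8) 4500.0ms=9/2b +750.0ms=3/4b
9) 5250.0ms=21/4b +750.0ms=3/4b
Σ=6b of 6 (60bpm 3/8) — PASS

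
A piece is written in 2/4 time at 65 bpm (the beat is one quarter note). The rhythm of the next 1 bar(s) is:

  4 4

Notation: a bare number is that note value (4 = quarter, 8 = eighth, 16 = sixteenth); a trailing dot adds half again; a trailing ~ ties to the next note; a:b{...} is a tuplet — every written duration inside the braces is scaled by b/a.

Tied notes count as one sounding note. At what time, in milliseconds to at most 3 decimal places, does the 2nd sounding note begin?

1. 0.0ms @ 0 + 923.077ms (1)
2. 923.077ms @ 1 + 923.077ms (1)

note 2 onset = 1b = 923.077ms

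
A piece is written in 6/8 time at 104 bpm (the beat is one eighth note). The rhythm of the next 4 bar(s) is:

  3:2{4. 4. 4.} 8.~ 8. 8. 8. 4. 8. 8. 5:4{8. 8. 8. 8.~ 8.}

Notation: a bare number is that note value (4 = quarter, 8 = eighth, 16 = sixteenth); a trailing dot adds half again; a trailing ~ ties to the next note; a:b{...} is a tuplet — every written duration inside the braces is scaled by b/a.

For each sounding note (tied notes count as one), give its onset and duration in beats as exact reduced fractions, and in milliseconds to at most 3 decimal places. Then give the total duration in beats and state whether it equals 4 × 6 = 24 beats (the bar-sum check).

1) 0.0ms=0b +1153.846ms=2b
2) 1153.846ms=2b +1153.846ms=2b
3) 2307.692ms=4b +1153.846ms=2b
4) 3461.538ms=6b +1730.769ms=3b
5) 5192.308ms=9b +865.385ms=3/2b
6) 6057.692ms=21/2b +865.385ms=3/2b
7) 6923.077ms=12b +1730.769ms=3b
8) 8653.846ms=15b +865.385ms=3/2b
9) 9519.231ms=33/2b +865.385ms=3/2b
10) 10384.615ms=18b +692.308ms=6/5b
11) 11076.923ms=96/5b +692.308ms=6/5b
12) 11769.231ms=102/5b +692.308ms=6/5b
13) 12461.538ms=108/5b +1384.615ms=12/5b
Σ=24b of 24 (104bpm 6/8) — PASS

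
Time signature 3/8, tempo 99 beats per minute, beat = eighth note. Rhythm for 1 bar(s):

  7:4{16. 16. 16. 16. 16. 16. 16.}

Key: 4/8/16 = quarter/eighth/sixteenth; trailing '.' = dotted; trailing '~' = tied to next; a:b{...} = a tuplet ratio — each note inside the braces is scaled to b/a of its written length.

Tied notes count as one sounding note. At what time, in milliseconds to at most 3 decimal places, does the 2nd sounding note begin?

note 2 onset = 3/7b = 259.74ms

1. 0.0ms @ 0 + 259.74ms (3/7)
2. 259.74ms @ 3/7 + 259.74ms (3/7)
3. 519.481ms @ 6/7 + 259.74ms (3/7)
4. 779.221ms @ 9/7 + 259.74ms (3/7)
5. 1038.961ms @ 12/7 + 259.74ms (3/7)
6. 1298.701ms @ 15/7 + 259.74ms (3/7)
7. 1558.442ms @ 18/7 + 259.74ms (3/7)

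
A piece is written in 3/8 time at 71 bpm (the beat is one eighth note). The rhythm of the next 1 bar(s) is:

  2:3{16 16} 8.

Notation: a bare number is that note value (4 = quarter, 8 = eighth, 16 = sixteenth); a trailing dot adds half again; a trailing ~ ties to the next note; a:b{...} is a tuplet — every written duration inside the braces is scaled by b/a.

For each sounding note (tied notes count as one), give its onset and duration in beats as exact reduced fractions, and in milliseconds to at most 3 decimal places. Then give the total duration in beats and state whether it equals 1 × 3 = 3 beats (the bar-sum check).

1) 0.0ms=0b +633.803ms=3/4b
2) 633.803ms=3/4b +633.803ms=3/4b
3) 1267.606ms=3/2b +1267.606ms=3/2b
Σ=3b of 3 (71bpm 3/8) — PASS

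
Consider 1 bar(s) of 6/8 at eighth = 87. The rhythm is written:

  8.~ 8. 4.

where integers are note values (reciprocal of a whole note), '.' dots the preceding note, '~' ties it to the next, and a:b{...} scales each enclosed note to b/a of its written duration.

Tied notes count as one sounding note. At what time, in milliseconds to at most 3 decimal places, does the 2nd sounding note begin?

note 2 onset = 3b = 2068.966ms

1. 0.0ms @ 0 + 2068.966ms (3)
2. 2068.966ms @ 3 + 2068.966ms (3)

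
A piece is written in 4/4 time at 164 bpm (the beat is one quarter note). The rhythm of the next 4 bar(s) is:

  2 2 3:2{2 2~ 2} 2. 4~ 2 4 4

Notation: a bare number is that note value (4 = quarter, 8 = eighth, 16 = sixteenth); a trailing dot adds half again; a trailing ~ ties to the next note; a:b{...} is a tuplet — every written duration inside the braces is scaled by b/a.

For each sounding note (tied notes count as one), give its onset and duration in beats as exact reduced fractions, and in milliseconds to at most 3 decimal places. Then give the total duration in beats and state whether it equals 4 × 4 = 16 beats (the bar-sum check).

1) 0.0ms=0b +731.707ms=2b
2) 731.707ms=2b +731.707ms=2b
3) 1463.415ms=4b +487.805ms=4/3b
4) 1951.22ms=16/3b +975.61ms=8/3b
5) 2926.829ms=8b +1097.561ms=3b
6) 4024.39ms=11b +1097.561ms=3b
7) 5121.951ms=14b +365.854ms=1b
8) 5487.805ms=15b +365.854ms=1b
Σ=16b of 16 (164bpm 4/4) — PASS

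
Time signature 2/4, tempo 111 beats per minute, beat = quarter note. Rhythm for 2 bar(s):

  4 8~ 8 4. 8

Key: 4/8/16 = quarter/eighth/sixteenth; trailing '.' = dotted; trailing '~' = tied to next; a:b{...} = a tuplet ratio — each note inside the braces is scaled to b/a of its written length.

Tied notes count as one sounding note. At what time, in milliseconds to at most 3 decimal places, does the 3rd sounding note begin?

1. 0.0ms @ 0 + 540.541ms (1)
2. 540.541ms @ 1 + 540.541ms (1)
3. 1081.081ms @ 2 + 810.811ms (3/2)
4. 1891.892ms @ 7/2 + 270.27ms (1/2)

note 3 onset = 2b = 1081.081ms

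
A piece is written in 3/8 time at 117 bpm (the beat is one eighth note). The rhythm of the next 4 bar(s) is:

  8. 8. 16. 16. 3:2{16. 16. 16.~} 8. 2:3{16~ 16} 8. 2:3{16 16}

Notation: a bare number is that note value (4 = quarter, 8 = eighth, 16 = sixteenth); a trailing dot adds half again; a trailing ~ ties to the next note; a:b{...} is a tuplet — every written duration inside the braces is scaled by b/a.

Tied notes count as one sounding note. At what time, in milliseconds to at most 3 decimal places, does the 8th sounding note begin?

1. 0.0ms @ 0 + 769.231ms (3/2)
2. 769.231ms @ 3/2 + 769.231ms (3/2)
3. 1538.462ms @ 3 + 384.615ms (3/4)
4. 1923.077ms @ 15/4 + 384.615ms (3/4)
5. 2307.692ms @ 9/2 + 256.41ms (1/2)
6. 2564.103ms @ 5 + 256.41ms (1/2)
7. 2820.513ms @ 11/2 + 1025.641ms (2)
8. 3846.154ms @ 15/2 + 769.231ms (3/2)
9. 4615.385ms @ 9 + 769.231ms (3/2)
10. 5384.615ms @ 21/2 + 384.615ms (3/4)
11. 5769.231ms @ 45/4 + 384.615ms (3/4)

note 8 onset = 15/2b = 3846.154ms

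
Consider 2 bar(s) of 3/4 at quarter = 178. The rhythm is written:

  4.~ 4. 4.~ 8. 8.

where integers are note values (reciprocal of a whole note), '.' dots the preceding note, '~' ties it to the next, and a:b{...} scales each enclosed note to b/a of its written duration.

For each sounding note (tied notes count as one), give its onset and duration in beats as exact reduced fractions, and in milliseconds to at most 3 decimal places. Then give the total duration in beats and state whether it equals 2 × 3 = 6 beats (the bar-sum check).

1) 0.0ms=0b +1011.236ms=3b
2) 1011.236ms=3b +758.427ms=9/4b
3) 1769.663ms=21/4b +252.809ms=3/4b
Σ=6b of 6 (178bpm 3/4) — PASS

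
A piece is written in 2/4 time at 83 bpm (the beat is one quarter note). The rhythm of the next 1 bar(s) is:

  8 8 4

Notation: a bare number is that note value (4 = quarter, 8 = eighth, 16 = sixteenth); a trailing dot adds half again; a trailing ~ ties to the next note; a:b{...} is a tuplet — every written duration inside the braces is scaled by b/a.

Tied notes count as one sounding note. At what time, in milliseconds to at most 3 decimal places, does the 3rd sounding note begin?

note 3 onset = 1b = 722.892ms

1. 0.0ms @ 0 + 361.446ms (1/2)
2. 361.446ms @ 1/2 + 361.446ms (1/2)
3. 722.892ms @ 1 + 722.892ms (1)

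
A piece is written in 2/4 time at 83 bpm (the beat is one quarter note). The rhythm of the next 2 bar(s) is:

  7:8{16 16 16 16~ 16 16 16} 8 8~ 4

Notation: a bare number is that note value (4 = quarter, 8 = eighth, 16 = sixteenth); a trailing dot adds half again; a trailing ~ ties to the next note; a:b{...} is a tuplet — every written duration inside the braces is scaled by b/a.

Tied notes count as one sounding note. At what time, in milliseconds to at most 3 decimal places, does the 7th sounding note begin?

1. 0.0ms @ 0 + 206.54ms (2/7)
2. 206.54ms @ 2/7 + 206.54ms (2/7)
3. 413.081ms @ 4/7 + 206.54ms (2/7)
4. 619.621ms @ 6/7 + 413.081ms (4/7)
5. 1032.702ms @ 10/7 + 206.54ms (2/7)
6. 1239.243ms @ 12/7 + 206.54ms (2/7)
7. 1445.783ms @ 2 + 361.446ms (1/2)
8. 1807.229ms @ 5/2 + 1084.337ms (3/2)

note 7 onset = 2b = 1445.783ms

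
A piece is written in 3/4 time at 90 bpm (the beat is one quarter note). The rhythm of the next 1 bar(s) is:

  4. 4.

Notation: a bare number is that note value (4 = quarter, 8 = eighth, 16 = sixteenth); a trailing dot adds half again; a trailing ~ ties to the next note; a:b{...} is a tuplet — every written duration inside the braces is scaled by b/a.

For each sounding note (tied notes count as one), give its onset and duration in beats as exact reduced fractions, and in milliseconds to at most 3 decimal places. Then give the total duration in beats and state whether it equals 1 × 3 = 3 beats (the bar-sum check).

1) 0.0ms=0b +1000.0ms=3/2b
2) 1000.0ms=3/2b +1000.0ms=3/2b
Σ=3b of 3 (90bpm 3/4) — PASS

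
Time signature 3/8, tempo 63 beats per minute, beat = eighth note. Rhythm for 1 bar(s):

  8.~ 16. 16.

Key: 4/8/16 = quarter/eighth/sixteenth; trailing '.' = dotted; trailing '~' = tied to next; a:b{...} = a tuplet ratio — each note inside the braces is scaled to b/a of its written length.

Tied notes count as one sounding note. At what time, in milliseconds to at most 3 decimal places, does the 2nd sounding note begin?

1. 0.0ms @ 0 + 2142.857ms (9/4)
2. 2142.857ms @ 9/4 + 714.286ms (3/4)

note 2 onset = 9/4b = 2142.857ms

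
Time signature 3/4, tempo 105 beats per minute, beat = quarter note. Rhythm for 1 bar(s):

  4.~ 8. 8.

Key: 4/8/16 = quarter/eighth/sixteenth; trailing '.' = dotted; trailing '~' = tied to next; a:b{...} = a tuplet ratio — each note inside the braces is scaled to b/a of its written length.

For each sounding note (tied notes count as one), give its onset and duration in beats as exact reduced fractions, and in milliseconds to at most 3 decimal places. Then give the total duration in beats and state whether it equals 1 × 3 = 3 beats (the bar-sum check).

1) 0.0ms=0b +1285.714ms=9/4b
2) 1285.714ms=9/4b +428.571ms=3/4b
Σ=3b of 3 (105bpm 3/4) — PASS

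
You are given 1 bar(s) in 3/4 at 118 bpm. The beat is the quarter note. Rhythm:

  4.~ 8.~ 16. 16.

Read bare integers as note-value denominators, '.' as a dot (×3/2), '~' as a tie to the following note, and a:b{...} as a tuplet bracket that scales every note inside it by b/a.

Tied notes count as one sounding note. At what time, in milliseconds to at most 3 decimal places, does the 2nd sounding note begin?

note 2 onset = 21/8b = 1334.746ms

1. 0.0ms @ 0 + 1334.746ms (21/8)
2. 1334.746ms @ 21/8 + 190.678ms (3/8)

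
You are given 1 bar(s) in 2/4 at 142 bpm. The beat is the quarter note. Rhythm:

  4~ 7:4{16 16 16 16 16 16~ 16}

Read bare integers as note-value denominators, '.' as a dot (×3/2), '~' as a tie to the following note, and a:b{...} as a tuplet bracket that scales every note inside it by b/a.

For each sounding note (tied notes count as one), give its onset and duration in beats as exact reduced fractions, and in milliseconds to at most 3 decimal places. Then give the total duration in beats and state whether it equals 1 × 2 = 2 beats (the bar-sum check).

1) 0.0ms=0b +482.897ms=8/7b
2) 482.897ms=8/7b +60.362ms=1/7b
3) 543.26ms=9/7b +60.362ms=1/7b
4) 603.622ms=10/7b +60.362ms=1/7b
5) 663.984ms=11/7b +60.362ms=1/7b
6) 724.346ms=12/7b +120.724ms=2/7b
Σ=2b of 2 (142bpm 2/4) — PASS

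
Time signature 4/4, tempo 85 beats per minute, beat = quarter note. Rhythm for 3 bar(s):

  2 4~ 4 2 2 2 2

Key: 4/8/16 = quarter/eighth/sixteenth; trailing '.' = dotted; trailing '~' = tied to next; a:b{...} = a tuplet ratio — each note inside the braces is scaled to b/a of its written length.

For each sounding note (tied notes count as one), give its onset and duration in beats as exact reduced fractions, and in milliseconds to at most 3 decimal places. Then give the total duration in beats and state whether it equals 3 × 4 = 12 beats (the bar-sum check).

1) 0.0ms=0b +1411.765ms=2b
2) 1411.765ms=2b +1411.765ms=2b
3) 2823.529ms=4b +1411.765ms=2b
4) 4235.294ms=6b +1411.765ms=2b
5) 5647.059ms=8b +1411.765ms=2b
6) 7058.824ms=10b +1411.765ms=2b
Σ=12b of 12 (85bpm 4/4) — PASS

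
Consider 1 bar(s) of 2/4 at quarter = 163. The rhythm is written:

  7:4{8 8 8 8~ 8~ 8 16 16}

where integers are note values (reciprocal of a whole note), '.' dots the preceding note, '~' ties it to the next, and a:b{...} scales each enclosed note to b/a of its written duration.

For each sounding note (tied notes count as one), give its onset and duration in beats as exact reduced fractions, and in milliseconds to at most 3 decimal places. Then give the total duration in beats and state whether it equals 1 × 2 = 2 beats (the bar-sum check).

1) 0.0ms=0b +105.171ms=2/7b
2) 105.171ms=2/7b +105.171ms=2/7b
3) 210.342ms=4/7b +105.171ms=2/7b
4) 315.513ms=6/7b +315.513ms=6/7b
5) 631.025ms=12/7b +52.585ms=1/7b
6) 683.611ms=13/7b +52.585ms=1/7b
Σ=2b of 2 (163bpm 2/4) — PASS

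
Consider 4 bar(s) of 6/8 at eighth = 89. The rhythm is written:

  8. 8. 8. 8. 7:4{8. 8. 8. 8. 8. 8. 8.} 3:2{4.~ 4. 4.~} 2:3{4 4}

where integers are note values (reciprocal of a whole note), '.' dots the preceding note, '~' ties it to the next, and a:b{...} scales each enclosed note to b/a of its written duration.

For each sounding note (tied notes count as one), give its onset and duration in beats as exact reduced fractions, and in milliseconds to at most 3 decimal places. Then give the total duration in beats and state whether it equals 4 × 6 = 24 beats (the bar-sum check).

1) 0.0ms=0b +1011.236ms=3/2b
2) 1011.236ms=3/2b +1011.236ms=3/2b
3) 2022.472ms=3b +1011.236ms=3/2b
4) 3033.708ms=9/2b +1011.236ms=3/2b
5) 4044.944ms=6b +577.849ms=6/7b
6) 4622.793ms=48/7b +577.849ms=6/7b
7) 5200.642ms=54/7b +577.849ms=6/7b
8) 5778.491ms=60/7b +577.849ms=6/7b
9) 6356.34ms=66/7b +577.849ms=6/7b
10) 6934.189ms=72/7b +577.849ms=6/7b
11) 7512.039ms=78/7b +577.849ms=6/7b
12) 8089.888ms=12b +2696.629ms=4b
13) 10786.517ms=16b +3370.787ms=5b
14) 14157.303ms=21b +2022.472ms=3b
Σ=24b of 24 (89bpm 6/8) — PASS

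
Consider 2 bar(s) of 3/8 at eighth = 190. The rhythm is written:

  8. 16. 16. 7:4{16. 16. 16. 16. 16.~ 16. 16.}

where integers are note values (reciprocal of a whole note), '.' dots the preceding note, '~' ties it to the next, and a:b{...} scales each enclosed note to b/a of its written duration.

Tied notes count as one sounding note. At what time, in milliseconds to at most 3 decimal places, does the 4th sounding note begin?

note 4 onset = 3b = 947.368ms

1. 0.0ms @ 0 + 473.684ms (3/2)
2. 473.684ms @ 3/2 + 236.842ms (3/4)
3. 710.526ms @ 9/4 + 236.842ms (3/4)
4. 947.368ms @ 3 + 135.338ms (3/7)
5. 1082.707ms @ 24/7 + 135.338ms (3/7)
6. 1218.045ms @ 27/7 + 135.338ms (3/7)
7. 1353.383ms @ 30/7 + 135.338ms (3/7)
8. 1488.722ms @ 33/7 + 270.677ms (6/7)
9. 1759.398ms @ 39/7 + 135.338ms (3/7)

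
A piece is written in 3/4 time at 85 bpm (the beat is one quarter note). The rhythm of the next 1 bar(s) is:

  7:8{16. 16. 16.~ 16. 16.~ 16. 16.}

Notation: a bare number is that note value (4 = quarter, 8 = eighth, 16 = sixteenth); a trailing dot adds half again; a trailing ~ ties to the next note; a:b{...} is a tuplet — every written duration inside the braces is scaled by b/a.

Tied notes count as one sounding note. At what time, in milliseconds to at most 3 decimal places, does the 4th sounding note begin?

note 4 onset = 12/7b = 1210.084ms

1. 0.0ms @ 0 + 302.521ms (3/7)
2. 302.521ms @ 3/7 + 302.521ms (3/7)
3. 605.042ms @ 6/7 + 605.042ms (6/7)
4. 1210.084ms @ 12/7 + 605.042ms (6/7)
5. 1815.126ms @ 18/7 + 302.521ms (3/7)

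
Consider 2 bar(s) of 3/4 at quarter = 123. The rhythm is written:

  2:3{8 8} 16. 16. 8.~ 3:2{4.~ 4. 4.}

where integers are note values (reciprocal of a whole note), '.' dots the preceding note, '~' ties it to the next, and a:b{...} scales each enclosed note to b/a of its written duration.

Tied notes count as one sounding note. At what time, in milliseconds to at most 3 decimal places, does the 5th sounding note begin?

1. 0.0ms @ 0 + 365.854ms (3/4)
2. 365.854ms @ 3/4 + 365.854ms (3/4)
3. 731.707ms @ 3/2 + 182.927ms (3/8)
4. 914.634ms @ 15/8 + 182.927ms (3/8)
5. 1097.561ms @ 9/4 + 1341.463ms (11/4)
6. 2439.024ms @ 5 + 487.805ms (1)

note 5 onset = 9/4b = 1097.561ms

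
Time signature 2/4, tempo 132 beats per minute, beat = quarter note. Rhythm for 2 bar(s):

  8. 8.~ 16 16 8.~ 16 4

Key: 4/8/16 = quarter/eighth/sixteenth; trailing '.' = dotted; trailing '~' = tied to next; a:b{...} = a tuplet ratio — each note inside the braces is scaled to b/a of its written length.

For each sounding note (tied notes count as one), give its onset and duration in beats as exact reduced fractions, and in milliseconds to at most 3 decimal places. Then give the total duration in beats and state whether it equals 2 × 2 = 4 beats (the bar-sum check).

1) 0.0ms=0b +340.909ms=3/4b
2) 340.909ms=3/4b +454.545ms=1b
3) 795.455ms=7/4b +113.636ms=1/4b
4) 909.091ms=2b +454.545ms=1b
5) 1363.636ms=3b +454.545ms=1b
Σ=4b of 4 (132bpm 2/4) — PASS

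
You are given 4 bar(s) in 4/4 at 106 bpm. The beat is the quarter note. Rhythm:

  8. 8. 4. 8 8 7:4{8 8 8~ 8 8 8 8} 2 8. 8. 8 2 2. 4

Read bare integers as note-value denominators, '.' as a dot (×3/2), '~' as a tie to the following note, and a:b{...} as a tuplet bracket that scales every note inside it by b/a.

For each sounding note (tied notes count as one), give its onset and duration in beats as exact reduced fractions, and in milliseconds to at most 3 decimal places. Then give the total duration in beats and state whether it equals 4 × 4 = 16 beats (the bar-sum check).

1) 0.0ms=0b +424.528ms=3/4b
2) 424.528ms=3/4b +424.528ms=3/4b
3) 849.057ms=3/2b +849.057ms=3/2b
4) 1698.113ms=3b +283.019ms=1/2b
5) 1981.132ms=7/2b +283.019ms=1/2b
6) 2264.151ms=4b +161.725ms=2/7b
7) 2425.876ms=30/7b +161.725ms=2/7b
8) 2587.601ms=32/7b +323.45ms=4/7b
9) 2911.051ms=36/7b +161.725ms=2/7b
10) 3072.776ms=38/7b +161.725ms=2/7b
11) 3234.501ms=40/7b +161.725ms=2/7b
12) 3396.226ms=6b +1132.075ms=2b
13) 4528.302ms=8b +424.528ms=3/4b
14) 4952.83ms=35/4b +424.528ms=3/4b
15) 5377.358ms=19/2b +283.019ms=1/2b
16) 5660.377ms=10b +1132.075ms=2b
17) 6792.453ms=12b +1698.113ms=3b
18) 8490.566ms=15b +566.038ms=1b
Σ=16b of 16 (106bpm 4/4) — PASS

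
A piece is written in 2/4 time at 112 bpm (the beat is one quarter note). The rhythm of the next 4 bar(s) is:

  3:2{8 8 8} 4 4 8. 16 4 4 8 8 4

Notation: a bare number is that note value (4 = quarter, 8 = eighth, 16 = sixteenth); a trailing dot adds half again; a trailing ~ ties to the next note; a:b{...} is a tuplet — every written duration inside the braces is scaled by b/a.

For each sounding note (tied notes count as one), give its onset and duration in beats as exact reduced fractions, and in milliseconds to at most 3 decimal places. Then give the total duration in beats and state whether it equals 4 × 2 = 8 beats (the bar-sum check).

1) 0.0ms=0b +178.571ms=1/3b
2) 178.571ms=1/3b +178.571ms=1/3b
3) 357.143ms=2/3b +178.571ms=1/3b
4) 535.714ms=1b +535.714ms=1b
5) 1071.429ms=2b +535.714ms=1b
6) 1607.143ms=3b +401.786ms=3/4b
7) 2008.929ms=15/4b +133.929ms=1/4b
8) 2142.857ms=4b +535.714ms=1b
9) 2678.571ms=5b +535.714ms=1b
10) 3214.286ms=6b +267.857ms=1/2b
11) 3482.143ms=13/2b +267.857ms=1/2b
12) 3750.0ms=7b +535.714ms=1b
Σ=8b of 8 (112bpm 2/4) — PASS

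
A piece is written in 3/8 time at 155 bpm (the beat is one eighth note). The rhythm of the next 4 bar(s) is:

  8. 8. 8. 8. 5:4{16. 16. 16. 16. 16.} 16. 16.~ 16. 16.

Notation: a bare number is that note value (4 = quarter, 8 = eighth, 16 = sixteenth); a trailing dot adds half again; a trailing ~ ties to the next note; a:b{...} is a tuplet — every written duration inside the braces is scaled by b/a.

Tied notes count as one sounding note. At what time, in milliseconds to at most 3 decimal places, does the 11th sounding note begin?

1. 0.0ms @ 0 + 580.645ms (3/2)
2. 580.645ms @ 3/2 + 580.645ms (3/2)
3. 1161.29ms @ 3 + 580.645ms (3/2)
4. 1741.935ms @ 9/2 + 580.645ms (3/2)
5. 2322.581ms @ 6 + 232.258ms (3/5)
6. 2554.839ms @ 33/5 + 232.258ms (3/5)
7. 2787.097ms @ 36/5 + 232.258ms (3/5)
8. 3019.355ms @ 39/5 + 232.258ms (3/5)
9. 3251.613ms @ 42/5 + 232.258ms (3/5)
10. 3483.871ms @ 9 + 290.323ms (3/4)
11. 3774.194ms @ 39/4 + 580.645ms (3/2)
12. 4354.839ms @ 45/4 + 290.323ms (3/4)

note 11 onset = 39/4b = 3774.194ms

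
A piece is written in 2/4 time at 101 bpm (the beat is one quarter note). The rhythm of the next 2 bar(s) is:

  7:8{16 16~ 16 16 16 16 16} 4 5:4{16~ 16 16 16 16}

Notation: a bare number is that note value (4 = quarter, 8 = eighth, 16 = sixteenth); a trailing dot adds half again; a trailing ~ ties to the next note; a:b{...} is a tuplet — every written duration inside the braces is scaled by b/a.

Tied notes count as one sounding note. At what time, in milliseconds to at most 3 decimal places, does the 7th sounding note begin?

1. 0.0ms @ 0 + 169.731ms (2/7)
2. 169.731ms @ 2/7 + 339.463ms (4/7)
3. 509.194ms @ 6/7 + 169.731ms (2/7)
4. 678.925ms @ 8/7 + 169.731ms (2/7)
5. 848.656ms @ 10/7 + 169.731ms (2/7)
6. 1018.388ms @ 12/7 + 169.731ms (2/7)
7. 1188.119ms @ 2 + 594.059ms (1)
8. 1782.178ms @ 3 + 237.624ms (2/5)
9. 2019.802ms @ 17/5 + 118.812ms (1/5)
10. 2138.614ms @ 18/5 + 118.812ms (1/5)
11. 2257.426ms @ 19/5 + 118.812ms (1/5)

note 7 onset = 2b = 1188.119ms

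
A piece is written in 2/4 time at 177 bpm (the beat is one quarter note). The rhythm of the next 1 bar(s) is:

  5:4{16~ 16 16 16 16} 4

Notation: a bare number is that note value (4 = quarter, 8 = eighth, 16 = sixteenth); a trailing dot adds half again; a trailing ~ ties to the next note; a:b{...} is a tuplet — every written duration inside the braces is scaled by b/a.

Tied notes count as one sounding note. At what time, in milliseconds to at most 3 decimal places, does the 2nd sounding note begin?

note 2 onset = 2/5b = 135.593ms

1. 0.0ms @ 0 + 135.593ms (2/5)
2. 135.593ms @ 2/5 + 67.797ms (1/5)
3. 203.39ms @ 3/5 + 67.797ms (1/5)
4. 271.186ms @ 4/5 + 67.797ms (1/5)
5. 338.983ms @ 1 + 338.983ms (1)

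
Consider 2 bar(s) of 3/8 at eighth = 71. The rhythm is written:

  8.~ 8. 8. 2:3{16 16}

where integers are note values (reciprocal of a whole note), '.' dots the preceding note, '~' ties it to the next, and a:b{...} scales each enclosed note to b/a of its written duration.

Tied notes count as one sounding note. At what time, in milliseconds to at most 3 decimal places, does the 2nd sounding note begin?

note 2 onset = 3b = 2535.211ms

1. 0.0ms @ 0 + 2535.211ms (3)
2. 2535.211ms @ 3 + 1267.606ms (3/2)
3. 3802.817ms @ 9/2 + 633.803ms (3/4)
4. 4436.62ms @ 21/4 + 633.803ms (3/4)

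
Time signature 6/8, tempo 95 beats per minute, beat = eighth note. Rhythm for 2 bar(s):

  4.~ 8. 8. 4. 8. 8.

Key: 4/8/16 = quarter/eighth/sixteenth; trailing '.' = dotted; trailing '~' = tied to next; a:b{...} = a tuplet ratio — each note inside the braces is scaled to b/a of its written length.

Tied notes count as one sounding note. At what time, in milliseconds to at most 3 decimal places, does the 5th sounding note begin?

1. 0.0ms @ 0 + 2842.105ms (9/2)
2. 2842.105ms @ 9/2 + 947.368ms (3/2)
3. 3789.474ms @ 6 + 1894.737ms (3)
4. 5684.211ms @ 9 + 947.368ms (3/2)
5. 6631.579ms @ 21/2 + 947.368ms (3/2)

note 5 onset = 21/2b = 6631.579ms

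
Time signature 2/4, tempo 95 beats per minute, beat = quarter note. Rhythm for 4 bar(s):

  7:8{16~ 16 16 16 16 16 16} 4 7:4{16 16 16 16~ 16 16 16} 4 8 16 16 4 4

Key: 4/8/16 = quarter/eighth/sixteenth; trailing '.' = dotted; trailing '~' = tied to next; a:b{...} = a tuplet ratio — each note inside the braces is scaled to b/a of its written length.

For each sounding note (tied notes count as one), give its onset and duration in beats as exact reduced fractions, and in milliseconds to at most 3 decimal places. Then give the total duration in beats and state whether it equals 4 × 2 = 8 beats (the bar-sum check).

1) 0.0ms=0b +360.902ms=4/7b
2) 360.902ms=4/7b +180.451ms=2/7b
3) 541.353ms=6/7b +180.451ms=2/7b
4) 721.805ms=8/7b +180.451ms=2/7b
5) 902.256ms=10/7b +180.451ms=2/7b
6) 1082.707ms=12/7b +180.451ms=2/7b
7) 1263.158ms=2b +631.579ms=1b
8) 1894.737ms=3b +90.226ms=1/7b
9) 1984.962ms=22/7b +90.226ms=1/7b
10) 2075.188ms=23/7b +90.226ms=1/7b
11) 2165.414ms=24/7b +180.451ms=2/7b
12) 2345.865ms=26/7b +90.226ms=1/7b
13) 2436.09ms=27/7b +90.226ms=1/7b
14) 2526.316ms=4b +631.579ms=1b
15) 3157.895ms=5b +315.789ms=1/2b
16) 3473.684ms=11/2b +157.895ms=1/4b
17) 3631.579ms=23/4b +157.895ms=1/4b
18) 3789.474ms=6b +631.579ms=1b
19) 4421.053ms=7b +631.579ms=1b
Σ=8b of 8 (95bpm 2/4) — PASS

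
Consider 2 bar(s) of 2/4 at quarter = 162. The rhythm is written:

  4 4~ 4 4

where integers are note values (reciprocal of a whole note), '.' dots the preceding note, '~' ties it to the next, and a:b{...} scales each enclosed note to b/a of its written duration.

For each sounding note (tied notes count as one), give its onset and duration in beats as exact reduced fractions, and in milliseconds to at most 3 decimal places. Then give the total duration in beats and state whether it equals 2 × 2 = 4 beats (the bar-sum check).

1) 0.0ms=0b +370.37ms=1b
2) 370.37ms=1b +740.741ms=2b
3) 1111.111ms=3b +370.37ms=1b
Σ=4b of 4 (162bpm 2/4) — PASS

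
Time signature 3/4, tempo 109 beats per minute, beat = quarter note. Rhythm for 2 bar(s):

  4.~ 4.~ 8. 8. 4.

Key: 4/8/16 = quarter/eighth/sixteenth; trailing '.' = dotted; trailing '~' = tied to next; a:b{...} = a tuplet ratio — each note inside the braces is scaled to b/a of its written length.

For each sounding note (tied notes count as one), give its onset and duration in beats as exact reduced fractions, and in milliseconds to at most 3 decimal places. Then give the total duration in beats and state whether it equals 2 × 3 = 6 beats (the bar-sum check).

1) 0.0ms=0b +2064.22ms=15/4b
2) 2064.22ms=15/4b +412.844ms=3/4b
3) 2477.064ms=9/2b +825.688ms=3/2b
Σ=6b of 6 (109bpm 3/4) — PASS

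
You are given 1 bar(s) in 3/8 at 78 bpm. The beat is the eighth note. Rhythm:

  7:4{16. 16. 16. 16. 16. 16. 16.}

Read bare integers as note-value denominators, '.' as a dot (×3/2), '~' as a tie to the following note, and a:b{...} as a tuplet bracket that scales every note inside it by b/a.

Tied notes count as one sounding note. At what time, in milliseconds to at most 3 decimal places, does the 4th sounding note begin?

note 4 onset = 9/7b = 989.011ms

1. 0.0ms @ 0 + 329.67ms (3/7)
2. 329.67ms @ 3/7 + 329.67ms (3/7)
3. 659.341ms @ 6/7 + 329.67ms (3/7)
4. 989.011ms @ 9/7 + 329.67ms (3/7)
5. 1318.681ms @ 12/7 + 329.67ms (3/7)
6. 1648.352ms @ 15/7 + 329.67ms (3/7)
7. 1978.022ms @ 18/7 + 329.67ms (3/7)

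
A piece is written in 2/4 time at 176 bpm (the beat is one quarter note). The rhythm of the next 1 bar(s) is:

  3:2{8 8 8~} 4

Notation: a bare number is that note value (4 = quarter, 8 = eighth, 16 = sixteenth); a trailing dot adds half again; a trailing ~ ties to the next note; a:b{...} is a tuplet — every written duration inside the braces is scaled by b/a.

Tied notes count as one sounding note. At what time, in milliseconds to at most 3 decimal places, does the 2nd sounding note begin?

1. 0.0ms @ 0 + 113.636ms (1/3)
2. 113.636ms @ 1/3 + 113.636ms (1/3)
3. 227.273ms @ 2/3 + 454.545ms (4/3)

note 2 onset = 1/3b = 113.636ms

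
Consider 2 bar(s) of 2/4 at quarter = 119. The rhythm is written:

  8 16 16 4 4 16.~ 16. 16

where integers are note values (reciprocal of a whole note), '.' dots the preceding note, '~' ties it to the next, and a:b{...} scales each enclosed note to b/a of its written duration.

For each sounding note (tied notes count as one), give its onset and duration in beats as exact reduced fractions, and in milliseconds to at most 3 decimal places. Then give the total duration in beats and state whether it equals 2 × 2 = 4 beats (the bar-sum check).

1) 0.0ms=0b +252.101ms=1/2b
2) 252.101ms=1/2b +126.05ms=1/4b
3) 378.151ms=3/4b +126.05ms=1/4b
4) 504.202ms=1b +504.202ms=1b
5) 1008.403ms=2b +504.202ms=1b
6) 1512.605ms=3b +378.151ms=3/4b
7) 1890.756ms=15/4b +126.05ms=1/4b
Σ=4b of 4 (119bpm 2/4) — PASS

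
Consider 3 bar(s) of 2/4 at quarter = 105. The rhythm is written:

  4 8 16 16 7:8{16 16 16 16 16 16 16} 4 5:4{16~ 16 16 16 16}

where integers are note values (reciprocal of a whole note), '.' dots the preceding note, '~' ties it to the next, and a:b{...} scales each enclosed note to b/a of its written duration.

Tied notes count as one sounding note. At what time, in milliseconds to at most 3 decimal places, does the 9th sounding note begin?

1. 0.0ms @ 0 + 571.429ms (1)
2. 571.429ms @ 1 + 285.714ms (1/2)
3. 857.143ms @ 3/2 + 142.857ms (1/4)
4. 1000.0ms @ 7/4 + 142.857ms (1/4)
5. 1142.857ms @ 2 + 163.265ms (2/7)
6. 1306.122ms @ 16/7 + 163.265ms (2/7)
7. 1469.388ms @ 18/7 + 163.265ms (2/7)
8. 1632.653ms @ 20/7 + 163.265ms (2/7)
9. 1795.918ms @ 22/7 + 163.265ms (2/7)
10. 1959.184ms @ 24/7 + 163.265ms (2/7)
11. 2122.449ms @ 26/7 + 163.265ms (2/7)
12. 2285.714ms @ 4 + 571.429ms (1)
13. 2857.143ms @ 5 + 228.571ms (2/5)
14. 3085.714ms @ 27/5 + 114.286ms (1/5)
15. 3200.0ms @ 28/5 + 114.286ms (1/5)
16. 3314.286ms @ 29/5 + 114.286ms (1/5)

note 9 onset = 22/7b = 1795.918ms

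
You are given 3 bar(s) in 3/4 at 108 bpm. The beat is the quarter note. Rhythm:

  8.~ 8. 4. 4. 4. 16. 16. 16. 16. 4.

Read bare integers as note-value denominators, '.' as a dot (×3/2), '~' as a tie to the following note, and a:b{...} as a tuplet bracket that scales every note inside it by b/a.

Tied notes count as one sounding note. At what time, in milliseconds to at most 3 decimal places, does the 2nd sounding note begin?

1. 0.0ms @ 0 + 833.333ms (3/2)
2. 833.333ms @ 3/2 + 833.333ms (3/2)
3. 1666.667ms @ 3 + 833.333ms (3/2)
4. 2500.0ms @ 9/2 + 833.333ms (3/2)
5. 3333.333ms @ 6 + 208.333ms (3/8)
6. 3541.667ms @ 51/8 + 208.333ms (3/8)
7. 3750.0ms @ 27/4 + 208.333ms (3/8)
8. 3958.333ms @ 57/8 + 208.333ms (3/8)
9. 4166.667ms @ 15/2 + 833.333ms (3/2)

note 2 onset = 3/2b = 833.333ms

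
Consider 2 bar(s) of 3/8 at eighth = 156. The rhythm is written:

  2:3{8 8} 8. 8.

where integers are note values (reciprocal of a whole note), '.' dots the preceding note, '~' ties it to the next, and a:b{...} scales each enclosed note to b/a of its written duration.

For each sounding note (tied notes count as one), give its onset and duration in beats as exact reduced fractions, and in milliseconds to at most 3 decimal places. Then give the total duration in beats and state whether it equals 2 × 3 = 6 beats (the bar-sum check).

1) 0.0ms=0b +576.923ms=3/2b
2) 576.923ms=3/2b +576.923ms=3/2b
3) 1153.846ms=3b +576.923ms=3/2b
4) 1730.769ms=9/2b +576.923ms=3/2b
Σ=6b of 6 (156bpm 3/8) — PASS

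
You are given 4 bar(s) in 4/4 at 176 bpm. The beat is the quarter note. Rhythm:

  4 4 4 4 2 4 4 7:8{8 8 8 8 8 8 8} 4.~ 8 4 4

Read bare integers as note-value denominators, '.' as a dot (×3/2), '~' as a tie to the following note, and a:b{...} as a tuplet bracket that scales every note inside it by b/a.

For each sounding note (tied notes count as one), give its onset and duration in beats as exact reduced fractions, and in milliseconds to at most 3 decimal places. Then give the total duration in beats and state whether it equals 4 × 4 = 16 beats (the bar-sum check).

1) 0.0ms=0b +340.909ms=1b
2) 340.909ms=1b +340.909ms=1b
3) 681.818ms=2b +340.909ms=1b
4) 1022.727ms=3b +340.909ms=1b
5) 1363.636ms=4b +681.818ms=2b
6) 2045.455ms=6b +340.909ms=1b
7) 2386.364ms=7b +340.909ms=1b
8) 2727.273ms=8b +194.805ms=4/7b
9) 2922.078ms=60/7b +194.805ms=4/7b
10) 3116.883ms=64/7b +194.805ms=4/7b
11) 3311.688ms=68/7b +194.805ms=4/7b
12) 3506.494ms=72/7b +194.805ms=4/7b
13) 3701.299ms=76/7b +194.805ms=4/7b
14) 3896.104ms=80/7b +194.805ms=4/7b
15) 4090.909ms=12b +681.818ms=2b
16) 4772.727ms=14b +340.909ms=1b
17) 5113.636ms=15b +340.909ms=1b
Σ=16b of 16 (176bpm 4/4) — PASS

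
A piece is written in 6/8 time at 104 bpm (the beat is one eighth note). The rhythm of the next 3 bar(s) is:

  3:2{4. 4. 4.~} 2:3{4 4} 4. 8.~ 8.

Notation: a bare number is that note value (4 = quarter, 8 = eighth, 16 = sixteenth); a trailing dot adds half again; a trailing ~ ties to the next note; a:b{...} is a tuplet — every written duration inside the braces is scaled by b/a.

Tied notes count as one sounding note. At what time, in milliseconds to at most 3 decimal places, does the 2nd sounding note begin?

1. 0.0ms @ 0 + 1153.846ms (2)
2. 1153.846ms @ 2 + 1153.846ms (2)
3. 2307.692ms @ 4 + 2884.615ms (5)
4. 5192.308ms @ 9 + 1730.769ms (3)
5. 6923.077ms @ 12 + 1730.769ms (3)
6. 8653.846ms @ 15 + 1730.769ms (3)

note 2 onset = 2b = 1153.846ms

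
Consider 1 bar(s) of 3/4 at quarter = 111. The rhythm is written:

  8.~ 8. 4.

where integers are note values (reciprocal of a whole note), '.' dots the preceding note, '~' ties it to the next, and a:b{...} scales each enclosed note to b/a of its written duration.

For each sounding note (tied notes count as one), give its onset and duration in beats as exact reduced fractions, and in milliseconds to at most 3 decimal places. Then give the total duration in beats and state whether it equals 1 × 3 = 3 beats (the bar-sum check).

1) 0.0ms=0b +810.811ms=3/2b
2) 810.811ms=3/2b +810.811ms=3/2b
Σ=3b of 3 (111bpm 3/4) — PASS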